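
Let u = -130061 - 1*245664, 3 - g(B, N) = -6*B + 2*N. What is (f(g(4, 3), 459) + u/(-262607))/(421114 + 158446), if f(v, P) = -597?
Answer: -78200327/76098256460 ≈ -0.0010276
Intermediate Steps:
g(B, N) = 3 - 2*N + 6*B (g(B, N) = 3 - (-6*B + 2*N) = 3 + (-2*N + 6*B) = 3 - 2*N + 6*B)
u = -375725 (u = -130061 - 245664 = -375725)
(f(g(4, 3), 459) + u/(-262607))/(421114 + 158446) = (-597 - 375725/(-262607))/(421114 + 158446) = (-597 - 375725*(-1/262607))/579560 = (-597 + 375725/262607)*(1/579560) = -156400654/262607*1/579560 = -78200327/76098256460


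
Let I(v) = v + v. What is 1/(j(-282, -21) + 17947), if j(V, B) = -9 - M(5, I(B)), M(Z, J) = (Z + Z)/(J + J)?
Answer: 42/753401 ≈ 5.5747e-5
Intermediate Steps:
I(v) = 2*v
M(Z, J) = Z/J (M(Z, J) = (2*Z)/((2*J)) = (2*Z)*(1/(2*J)) = Z/J)
j(V, B) = -9 - 5/(2*B)
1/(j(-282, -21) + 17947) = 1/((-9 - 5/2/(-21)) + 17947) = 1/((-9 - 5/2*(-1/21)) + 17947) = 1/((-9 + 5/42) + 17947) = 1/(-373/42 + 17947) = 1/(753401/42) = 42/753401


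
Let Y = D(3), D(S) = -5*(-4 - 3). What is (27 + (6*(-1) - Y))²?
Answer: 196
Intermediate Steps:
D(S) = 35 (D(S) = -5*(-7) = 35)
Y = 35
(27 + (6*(-1) - Y))² = (27 + (6*(-1) - 1*35))² = (27 + (-6 - 35))² = (27 - 41)² = (-14)² = 196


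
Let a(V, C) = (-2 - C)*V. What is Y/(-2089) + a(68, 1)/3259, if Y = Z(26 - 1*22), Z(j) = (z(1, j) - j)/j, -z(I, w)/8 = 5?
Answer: -390307/6808051 ≈ -0.057330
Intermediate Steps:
z(I, w) = -40 (z(I, w) = -8*5 = -40)
a(V, C) = V*(-2 - C)
Z(j) = (-40 - j)/j
Y = -11 (Y = (-40 - (26 - 1*22))/(26 - 1*22) = (-40 - (26 - 22))/(26 - 22) = (-40 - 1*4)/4 = (-40 - 4)/4 = (¼)*(-44) = -11)
Y/(-2089) + a(68, 1)/3259 = -11/(-2089) - 1*68*(2 + 1)/3259 = -11*(-1/2089) - 1*68*3*(1/3259) = 11/2089 - 204*1/3259 = 11/2089 - 204/3259 = -390307/6808051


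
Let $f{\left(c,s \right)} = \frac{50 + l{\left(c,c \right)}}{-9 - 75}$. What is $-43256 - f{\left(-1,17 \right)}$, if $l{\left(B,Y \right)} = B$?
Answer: $- \frac{519065}{12} \approx -43255.0$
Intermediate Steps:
$f{\left(c,s \right)} = - \frac{25}{42} - \frac{c}{84}$ ($f{\left(c,s \right)} = \frac{50 + c}{-9 - 75} = \frac{50 + c}{-84} = \left(50 + c\right) \left(- \frac{1}{84}\right) = - \frac{25}{42} - \frac{c}{84}$)
$-43256 - f{\left(-1,17 \right)} = -43256 - \left(- \frac{25}{42} - - \frac{1}{84}\right) = -43256 - \left(- \frac{25}{42} + \frac{1}{84}\right) = -43256 - - \frac{7}{12} = -43256 + \frac{7}{12} = - \frac{519065}{12}$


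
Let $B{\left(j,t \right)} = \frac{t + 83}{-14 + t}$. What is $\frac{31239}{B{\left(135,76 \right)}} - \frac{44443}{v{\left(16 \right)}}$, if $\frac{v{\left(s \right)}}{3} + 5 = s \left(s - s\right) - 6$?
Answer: $\frac{23660477}{1749} \approx 13528.0$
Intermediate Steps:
$B{\left(j,t \right)} = \frac{83 + t}{-14 + t}$
$v{\left(s \right)} = -33$ ($v{\left(s \right)} = -15 + 3 \left(s \left(s - s\right) - 6\right) = -15 + 3 \left(s 0 - 6\right) = -15 + 3 \left(0 - 6\right) = -15 + 3 \left(-6\right) = -15 - 18 = -33$)
$\frac{31239}{B{\left(135,76 \right)}} - \frac{44443}{v{\left(16 \right)}} = \frac{31239}{\frac{1}{-14 + 76} \left(83 + 76\right)} - \frac{44443}{-33} = \frac{31239}{\frac{1}{62} \cdot 159} - - \frac{44443}{33} = \frac{31239}{\frac{1}{62} \cdot 159} + \frac{44443}{33} = \frac{31239}{\frac{159}{62}} + \frac{44443}{33} = 31239 \cdot \frac{62}{159} + \frac{44443}{33} = \frac{645606}{53} + \frac{44443}{33} = \frac{23660477}{1749}$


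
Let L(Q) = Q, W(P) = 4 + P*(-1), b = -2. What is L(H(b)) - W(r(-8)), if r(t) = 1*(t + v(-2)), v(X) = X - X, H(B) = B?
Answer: -14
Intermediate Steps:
v(X) = 0
r(t) = t (r(t) = 1*(t + 0) = 1*t = t)
W(P) = 4 - P
L(H(b)) - W(r(-8)) = -2 - (4 - 1*(-8)) = -2 - (4 + 8) = -2 - 1*12 = -2 - 12 = -14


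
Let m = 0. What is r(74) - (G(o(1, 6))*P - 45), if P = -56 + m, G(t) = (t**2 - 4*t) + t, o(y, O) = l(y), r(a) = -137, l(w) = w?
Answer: -204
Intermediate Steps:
o(y, O) = y
G(t) = t**2 - 3*t
P = -56 (P = -56 + 0 = -56)
r(74) - (G(o(1, 6))*P - 45) = -137 - ((1*(-3 + 1))*(-56) - 45) = -137 - ((1*(-2))*(-56) - 45) = -137 - (-2*(-56) - 45) = -137 - (112 - 45) = -137 - 1*67 = -137 - 67 = -204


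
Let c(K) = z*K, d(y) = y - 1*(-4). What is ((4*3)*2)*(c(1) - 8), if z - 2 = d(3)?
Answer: 24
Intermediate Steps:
d(y) = 4 + y (d(y) = y + 4 = 4 + y)
z = 9 (z = 2 + (4 + 3) = 2 + 7 = 9)
c(K) = 9*K
((4*3)*2)*(c(1) - 8) = ((4*3)*2)*(9*1 - 8) = (12*2)*(9 - 8) = 24*1 = 24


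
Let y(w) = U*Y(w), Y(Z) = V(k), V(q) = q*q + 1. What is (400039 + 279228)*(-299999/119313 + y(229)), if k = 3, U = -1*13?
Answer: -10739679284963/119313 ≈ -9.0013e+7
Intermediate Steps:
U = -13
V(q) = 1 + q² (V(q) = q² + 1 = 1 + q²)
Y(Z) = 10 (Y(Z) = 1 + 3² = 1 + 9 = 10)
y(w) = -130 (y(w) = -13*10 = -130)
(400039 + 279228)*(-299999/119313 + y(229)) = (400039 + 279228)*(-299999/119313 - 130) = 679267*(-299999*1/119313 - 130) = 679267*(-299999/119313 - 130) = 679267*(-15810689/119313) = -10739679284963/119313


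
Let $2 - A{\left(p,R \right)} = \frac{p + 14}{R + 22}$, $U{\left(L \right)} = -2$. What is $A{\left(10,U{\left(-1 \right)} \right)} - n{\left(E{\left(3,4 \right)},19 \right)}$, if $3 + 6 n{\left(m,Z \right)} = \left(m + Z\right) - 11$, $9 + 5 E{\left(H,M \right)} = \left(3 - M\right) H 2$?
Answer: $\frac{7}{15} \approx 0.46667$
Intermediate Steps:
$E{\left(H,M \right)} = - \frac{9}{5} + \frac{2 H \left(3 - M\right)}{5}$ ($E{\left(H,M \right)} = - \frac{9}{5} + \frac{\left(3 - M\right) H 2}{5} = - \frac{9}{5} + \frac{H \left(3 - M\right) 2}{5} = - \frac{9}{5} + \frac{2 H \left(3 - M\right)}{5}$)
$A{\left(p,R \right)} = 2 - \frac{14 + p}{22 + R}$ ($A{\left(p,R \right)} = 2 - \frac{p + 14}{R + 22} = 2 - \frac{14 + p}{22 + R}$)
$n{\left(m,Z \right)} = - \frac{7}{3} + \frac{Z}{6} + \frac{m}{6}$ ($n{\left(m,Z \right)} = - \frac{1}{2} + \frac{\left(m + Z\right) - 11}{6} = - \frac{1}{2} + \frac{\left(Z + m\right) - 11}{6} = - \frac{1}{2} + \frac{-11 + Z + m}{6} = - \frac{1}{2} + \left(- \frac{11}{6} + \frac{Z}{6} + \frac{m}{6}\right) = - \frac{7}{3} + \frac{Z}{6} + \frac{m}{6}$)
$A{\left(10,U{\left(-1 \right)} \right)} - n{\left(E{\left(3,4 \right)},19 \right)} = \frac{30 - 10 + 2 \left(-2\right)}{22 - 2} - \left(- \frac{7}{3} + \frac{1}{6} \cdot 19 + \frac{- \frac{9}{5} + \frac{6}{5} \cdot 3 - \frac{6}{5} \cdot 4}{6}\right) = \frac{30 - 10 - 4}{20} - \left(- \frac{7}{3} + \frac{19}{6} + \frac{- \frac{9}{5} + \frac{18}{5} - \frac{24}{5}}{6}\right) = \frac{1}{20} \cdot 16 - \left(- \frac{7}{3} + \frac{19}{6} + \frac{1}{6} \left(-3\right)\right) = \frac{4}{5} - \left(- \frac{7}{3} + \frac{19}{6} - \frac{1}{2}\right) = \frac{4}{5} - \frac{1}{3} = \frac{7}{15}$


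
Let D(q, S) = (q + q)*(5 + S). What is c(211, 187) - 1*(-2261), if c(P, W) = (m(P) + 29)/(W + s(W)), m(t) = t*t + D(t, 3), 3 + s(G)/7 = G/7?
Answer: 846059/353 ≈ 2396.8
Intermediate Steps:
D(q, S) = 2*q*(5 + S) (D(q, S) = (2*q)*(5 + S) = 2*q*(5 + S))
s(G) = -21 + G (s(G) = -21 + 7*(G/7) = -21 + G)
m(t) = t² + 16*t (m(t) = t*t + 2*t*(5 + 3) = t² + 2*t*8 = t² + 16*t)
c(P, W) = (29 + P*(16 + P))/(-21 + 2*W) (c(P, W) = (P*(16 + P) + 29)/(W + (-21 + W)) = (29 + P*(16 + P))/(-21 + 2*W))
c(211, 187) - 1*(-2261) = (29 + 211² + 16*211)/(-21 + 2*187) - 1*(-2261) = (29 + 44521 + 3376)/(-21 + 374) + 2261 = 47926/353 + 2261 = 846059/353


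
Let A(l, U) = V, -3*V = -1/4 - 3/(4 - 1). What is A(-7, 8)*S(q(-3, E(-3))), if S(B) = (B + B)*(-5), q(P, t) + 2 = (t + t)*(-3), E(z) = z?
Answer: -200/3 ≈ -66.667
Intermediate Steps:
q(P, t) = -2 - 6*t (q(P, t) = -2 + (t + t)*(-3) = -2 + (2*t)*(-3) = -2 - 6*t)
V = 5/12 (V = -(-1/4 - 3/(4 - 1))/3 = -(-1*1/4 - 3/3)/3 = -(-1/4 - 3*1/3)/3 = -(-1/4 - 1)/3 = -1/3*(-5/4) = 5/12 ≈ 0.41667)
S(B) = -10*B (S(B) = (2*B)*(-5) = -10*B)
A(l, U) = 5/12
A(-7, 8)*S(q(-3, E(-3))) = 5*(-10*(-2 - 6*(-3)))/12 = 5*(-10*(-2 + 18))/12 = 5*(-10*16)/12 = (5/12)*(-160) = -200/3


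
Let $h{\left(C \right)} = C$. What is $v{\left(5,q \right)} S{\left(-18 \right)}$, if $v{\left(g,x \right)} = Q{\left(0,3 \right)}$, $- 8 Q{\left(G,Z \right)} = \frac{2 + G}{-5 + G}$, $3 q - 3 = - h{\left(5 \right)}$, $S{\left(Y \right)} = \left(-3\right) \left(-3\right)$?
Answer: $\frac{9}{20} \approx 0.45$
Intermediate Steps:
$S{\left(Y \right)} = 9$
$q = - \frac{2}{3}$ ($q = 1 + \frac{\left(-1\right) 5}{3} = 1 + \frac{1}{3} \left(-5\right) = 1 - \frac{5}{3} = - \frac{2}{3} \approx -0.66667$)
$Q{\left(G,Z \right)} = - \frac{2 + G}{8 \left(-5 + G\right)}$ ($Q{\left(G,Z \right)} = - \frac{\left(2 + G\right) \frac{1}{-5 + G}}{8} = - \frac{\frac{1}{-5 + G} \left(2 + G\right)}{8} = - \frac{2 + G}{8 \left(-5 + G\right)}$)
$v{\left(g,x \right)} = \frac{1}{20}$ ($v{\left(g,x \right)} = \frac{-2 - 0}{8 \left(-5 + 0\right)} = \frac{-2 + 0}{8 \left(-5\right)} = \frac{1}{8} \left(- \frac{1}{5}\right) \left(-2\right) = \frac{1}{20}$)
$v{\left(5,q \right)} S{\left(-18 \right)} = \frac{1}{20} \cdot 9 = \frac{9}{20}$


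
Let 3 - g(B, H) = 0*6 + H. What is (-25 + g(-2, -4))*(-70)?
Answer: 1260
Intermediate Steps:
g(B, H) = 3 - H (g(B, H) = 3 - (0*6 + H) = 3 - (0 + H) = 3 - H)
(-25 + g(-2, -4))*(-70) = (-25 + (3 - 1*(-4)))*(-70) = (-25 + (3 + 4))*(-70) = (-25 + 7)*(-70) = -18*(-70) = 1260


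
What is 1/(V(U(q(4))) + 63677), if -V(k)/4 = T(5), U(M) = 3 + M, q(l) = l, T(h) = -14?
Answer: 1/63733 ≈ 1.5690e-5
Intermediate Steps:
V(k) = 56 (V(k) = -4*(-14) = 56)
1/(V(U(q(4))) + 63677) = 1/(56 + 63677) = 1/63733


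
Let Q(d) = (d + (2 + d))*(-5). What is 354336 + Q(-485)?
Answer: 359176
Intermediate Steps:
Q(d) = -10 - 10*d (Q(d) = (2 + 2*d)*(-5) = -10 - 10*d)
354336 + Q(-485) = 354336 + (-10 - 10*(-485)) = 354336 + (-10 + 4850) = 354336 + 4840 = 359176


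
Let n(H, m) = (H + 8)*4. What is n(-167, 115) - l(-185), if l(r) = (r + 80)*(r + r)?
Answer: -39486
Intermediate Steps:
l(r) = 2*r*(80 + r) (l(r) = (80 + r)*(2*r) = 2*r*(80 + r))
n(H, m) = 32 + 4*H (n(H, m) = (8 + H)*4 = 32 + 4*H)
n(-167, 115) - l(-185) = (32 + 4*(-167)) - 2*(-185)*(80 - 185) = (32 - 668) - 2*(-185)*(-105) = -636 - 1*38850 = -636 - 38850 = -39486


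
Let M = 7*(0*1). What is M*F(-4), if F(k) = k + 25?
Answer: 0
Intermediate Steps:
F(k) = 25 + k
M = 0 (M = 7*0 = 0)
M*F(-4) = 0*(25 - 4) = 0*21 = 0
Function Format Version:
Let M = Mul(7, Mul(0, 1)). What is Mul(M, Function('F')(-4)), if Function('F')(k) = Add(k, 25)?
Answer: 0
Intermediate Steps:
Function('F')(k) = Add(25, k)
M = 0 (M = Mul(7, 0) = 0)
Mul(M, Function('F')(-4)) = Mul(0, Add(25, -4)) = Mul(0, 21) = 0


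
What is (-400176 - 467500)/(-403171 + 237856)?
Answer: 867676/165315 ≈ 5.2486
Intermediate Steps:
(-400176 - 467500)/(-403171 + 237856) = -867676/(-165315) = -867676*(-1/165315) = 867676/165315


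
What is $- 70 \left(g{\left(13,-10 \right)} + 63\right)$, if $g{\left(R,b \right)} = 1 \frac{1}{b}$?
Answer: $-4403$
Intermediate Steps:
$g{\left(R,b \right)} = \frac{1}{b}$
$- 70 \left(g{\left(13,-10 \right)} + 63\right) = - 70 \left(\frac{1}{-10} + 63\right) = - 70 \left(- \frac{1}{10} + 63\right) = \left(-70\right) \frac{629}{10} = -4403$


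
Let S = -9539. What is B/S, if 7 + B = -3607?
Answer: 3614/9539 ≈ 0.37887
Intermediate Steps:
B = -3614 (B = -7 - 3607 = -3614)
B/S = -3614/(-9539) = -3614*(-1/9539) = 3614/9539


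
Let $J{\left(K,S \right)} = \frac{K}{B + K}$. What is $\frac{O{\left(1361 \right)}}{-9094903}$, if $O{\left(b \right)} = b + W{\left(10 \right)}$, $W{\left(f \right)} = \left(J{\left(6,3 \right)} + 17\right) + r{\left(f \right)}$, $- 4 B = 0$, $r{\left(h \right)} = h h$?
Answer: $- \frac{1479}{9094903} \approx -0.00016262$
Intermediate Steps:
$r{\left(h \right)} = h^{2}$
$B = 0$ ($B = \left(- \frac{1}{4}\right) 0 = 0$)
$J{\left(K,S \right)} = 1$ ($J{\left(K,S \right)} = \frac{K}{0 + K} = \frac{K}{K} = 1$)
$W{\left(f \right)} = 18 + f^{2}$ ($W{\left(f \right)} = \left(1 + 17\right) + f^{2} = 18 + f^{2}$)
$O{\left(b \right)} = 118 + b$ ($O{\left(b \right)} = b + \left(18 + 10^{2}\right) = b + \left(18 + 100\right) = b + 118 = 118 + b$)
$\frac{O{\left(1361 \right)}}{-9094903} = \frac{118 + 1361}{-9094903} = 1479 \left(- \frac{1}{9094903}\right) = - \frac{1479}{9094903}$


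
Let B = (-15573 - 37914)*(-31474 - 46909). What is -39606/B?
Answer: -1886/199641501 ≈ -9.4469e-6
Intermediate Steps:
B = 4192471521 (B = -53487*(-78383) = 4192471521)
-39606/B = -39606/4192471521 = -39606*1/4192471521 = -1886/199641501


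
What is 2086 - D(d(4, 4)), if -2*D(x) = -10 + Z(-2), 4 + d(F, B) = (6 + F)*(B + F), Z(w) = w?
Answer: 2080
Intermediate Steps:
d(F, B) = -4 + (6 + F)*(B + F)
D(x) = 6 (D(x) = -(-10 - 2)/2 = -½*(-12) = 6)
2086 - D(d(4, 4)) = 2086 - 1*6 = 2086 - 6 = 2080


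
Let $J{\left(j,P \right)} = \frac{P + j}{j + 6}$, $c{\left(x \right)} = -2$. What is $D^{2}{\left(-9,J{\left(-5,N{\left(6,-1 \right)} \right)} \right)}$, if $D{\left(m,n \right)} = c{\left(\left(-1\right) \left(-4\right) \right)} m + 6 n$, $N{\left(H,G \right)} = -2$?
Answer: $576$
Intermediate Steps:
$J{\left(j,P \right)} = \frac{P + j}{6 + j}$
$D{\left(m,n \right)} = - 2 m + 6 n$
$D^{2}{\left(-9,J{\left(-5,N{\left(6,-1 \right)} \right)} \right)} = \left(\left(-2\right) \left(-9\right) + 6 \frac{-2 - 5}{6 - 5}\right)^{2} = \left(18 + 6 \cdot 1^{-1} \left(-7\right)\right)^{2} = \left(18 + 6 \cdot 1 \left(-7\right)\right)^{2} = \left(18 + 6 \left(-7\right)\right)^{2} = \left(18 - 42\right)^{2} = \left(-24\right)^{2} = 576$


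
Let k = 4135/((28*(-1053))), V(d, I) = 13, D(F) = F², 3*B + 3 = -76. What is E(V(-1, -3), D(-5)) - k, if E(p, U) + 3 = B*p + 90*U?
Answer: 56161327/29484 ≈ 1904.8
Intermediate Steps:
B = -79/3 (B = -1 + (⅓)*(-76) = -1 - 76/3 = -79/3 ≈ -26.333)
E(p, U) = -3 + 90*U - 79*p/3 (E(p, U) = -3 + (-79*p/3 + 90*U) = -3 + (90*U - 79*p/3) = -3 + 90*U - 79*p/3)
k = -4135/29484 (k = 4135/(-29484) = 4135*(-1/29484) = -4135/29484 ≈ -0.14025)
E(V(-1, -3), D(-5)) - k = (-3 + 90*(-5)² - 79/3*13) - 1*(-4135/29484) = (-3 + 90*25 - 1027/3) + 4135/29484 = (-3 + 2250 - 1027/3) + 4135/29484 = 5714/3 + 4135/29484 = 56161327/29484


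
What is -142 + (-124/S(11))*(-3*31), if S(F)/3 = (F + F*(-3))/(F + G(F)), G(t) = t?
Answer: -3986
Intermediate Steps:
S(F) = -3 (S(F) = 3*((F + F*(-3))/(F + F)) = 3*((F - 3*F)/((2*F))) = 3*((-2*F)*(1/(2*F))) = 3*(-1) = -3)
-142 + (-124/S(11))*(-3*31) = -142 + (-124/(-3))*(-3*31) = -142 - 124*(-1/3)*(-93) = -142 + (124/3)*(-93) = -142 - 3844 = -3986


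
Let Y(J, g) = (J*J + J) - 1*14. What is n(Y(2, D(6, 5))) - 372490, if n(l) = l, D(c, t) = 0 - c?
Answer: -372498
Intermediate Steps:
D(c, t) = -c
Y(J, g) = -14 + J + J² (Y(J, g) = (J² + J) - 14 = (J + J²) - 14 = -14 + J + J²)
n(Y(2, D(6, 5))) - 372490 = (-14 + 2 + 2²) - 372490 = (-14 + 2 + 4) - 372490 = -8 - 372490 = -372498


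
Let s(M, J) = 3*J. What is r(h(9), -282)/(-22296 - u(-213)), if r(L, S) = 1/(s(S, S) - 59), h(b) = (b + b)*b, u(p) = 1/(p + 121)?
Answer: 92/1856364055 ≈ 4.9559e-8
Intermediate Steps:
u(p) = 1/(121 + p)
h(b) = 2*b² (h(b) = (2*b)*b = 2*b²)
r(L, S) = 1/(-59 + 3*S) (r(L, S) = 1/(3*S - 59) = 1/(-59 + 3*S))
r(h(9), -282)/(-22296 - u(-213)) = 1/((-59 + 3*(-282))*(-22296 - 1/(121 - 213))) = 1/((-59 - 846)*(-22296 - 1/(-92))) = 1/((-905)*(-22296 - 1*(-1/92))) = -1/(905*(-22296 + 1/92)) = -1/(905*(-2051231/92)) = -1/905*(-92/2051231) = 92/1856364055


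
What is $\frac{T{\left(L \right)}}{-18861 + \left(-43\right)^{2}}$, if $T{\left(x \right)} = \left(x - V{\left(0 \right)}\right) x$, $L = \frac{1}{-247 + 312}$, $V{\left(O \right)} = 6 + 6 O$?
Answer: $\frac{389}{71875700} \approx 5.4121 \cdot 10^{-6}$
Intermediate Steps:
$L = \frac{1}{65} \approx 0.015385$
$T{\left(x \right)} = x \left(-6 + x\right)$ ($T{\left(x \right)} = \left(x - \left(6 + 6 \cdot 0\right)\right) x = \left(x - \left(6 + 0\right)\right) x = \left(x - 6\right) x = \left(-6 + x\right) x = x \left(-6 + x\right)$)
$\frac{T{\left(L \right)}}{-18861 + \left(-43\right)^{2}} = \frac{\frac{1}{65} \left(-6 + \frac{1}{65}\right)}{-18861 + \left(-43\right)^{2}} = \frac{\frac{1}{65} \left(- \frac{389}{65}\right)}{-18861 + 1849} = - \frac{389}{4225 \left(-17012\right)} = \left(- \frac{389}{4225}\right) \left(- \frac{1}{17012}\right) = \frac{389}{71875700}$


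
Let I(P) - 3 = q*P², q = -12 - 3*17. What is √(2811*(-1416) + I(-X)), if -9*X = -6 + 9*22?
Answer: I*√4009045 ≈ 2002.3*I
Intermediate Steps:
X = -64/3 (X = -(-6 + 9*22)/9 = -(-6 + 198)/9 = -⅑*192 = -64/3 ≈ -21.333)
q = -63 (q = -12 - 51 = -63)
I(P) = 3 - 63*P²
√(2811*(-1416) + I(-X)) = √(2811*(-1416) + (3 - 63*(-1*(-64/3))²)) = √(-3980376 + (3 - 63*(64/3)²)) = √(-3980376 + (3 - 63*4096/9)) = √(-3980376 + (3 - 28672)) = √(-3980376 - 28669) = √(-4009045) = I*√4009045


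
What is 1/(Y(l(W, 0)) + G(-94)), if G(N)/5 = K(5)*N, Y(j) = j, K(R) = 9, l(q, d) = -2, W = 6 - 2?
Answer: -1/4232 ≈ -0.00023629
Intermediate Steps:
W = 4
G(N) = 45*N (G(N) = 5*(9*N) = 45*N)
1/(Y(l(W, 0)) + G(-94)) = 1/(-2 + 45*(-94)) = 1/(-2 - 4230) = 1/(-4232) = -1/4232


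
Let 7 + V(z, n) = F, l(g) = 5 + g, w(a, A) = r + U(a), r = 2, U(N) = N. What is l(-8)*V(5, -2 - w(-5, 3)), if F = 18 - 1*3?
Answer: -24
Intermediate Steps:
w(a, A) = 2 + a
F = 15 (F = 18 - 3 = 15)
V(z, n) = 8 (V(z, n) = -7 + 15 = 8)
l(-8)*V(5, -2 - w(-5, 3)) = (5 - 8)*8 = -3*8 = -24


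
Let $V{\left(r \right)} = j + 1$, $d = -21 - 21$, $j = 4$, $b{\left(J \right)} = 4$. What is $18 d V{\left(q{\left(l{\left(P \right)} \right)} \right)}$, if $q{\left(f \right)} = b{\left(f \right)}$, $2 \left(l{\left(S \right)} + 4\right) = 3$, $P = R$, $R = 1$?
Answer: $-3780$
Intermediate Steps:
$P = 1$
$l{\left(S \right)} = - \frac{5}{2}$ ($l{\left(S \right)} = -4 + \frac{1}{2} \cdot 3 = -4 + \frac{3}{2} = - \frac{5}{2}$)
$q{\left(f \right)} = 4$
$d = -42$
$V{\left(r \right)} = 5$ ($V{\left(r \right)} = 4 + 1 = 5$)
$18 d V{\left(q{\left(l{\left(P \right)} \right)} \right)} = 18 \left(-42\right) 5 = \left(-756\right) 5 = -3780$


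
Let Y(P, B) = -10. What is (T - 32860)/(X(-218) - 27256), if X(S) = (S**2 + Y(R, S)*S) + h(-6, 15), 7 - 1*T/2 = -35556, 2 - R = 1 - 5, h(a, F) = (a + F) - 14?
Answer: 38266/22443 ≈ 1.7050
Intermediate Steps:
h(a, F) = -14 + F + a (h(a, F) = (F + a) - 14 = -14 + F + a)
R = 6 (R = 2 - (1 - 5) = 2 - 1*(-4) = 2 + 4 = 6)
T = 71126 (T = 14 - 2*(-35556) = 14 + 71112 = 71126)
X(S) = -5 + S**2 - 10*S (X(S) = (S**2 - 10*S) + (-14 + 15 - 6) = (S**2 - 10*S) - 5 = -5 + S**2 - 10*S)
(T - 32860)/(X(-218) - 27256) = (71126 - 32860)/((-5 + (-218)**2 - 10*(-218)) - 27256) = 38266/((-5 + 47524 + 2180) - 27256) = 38266/(49699 - 27256) = 38266/22443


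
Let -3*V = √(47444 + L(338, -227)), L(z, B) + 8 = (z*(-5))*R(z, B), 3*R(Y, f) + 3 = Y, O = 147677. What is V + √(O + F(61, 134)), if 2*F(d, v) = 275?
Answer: √591258/2 - I*√1271526/9 ≈ 384.47 - 125.29*I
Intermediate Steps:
R(Y, f) = -1 + Y/3
F(d, v) = 275/2 (F(d, v) = (½)*275 = 275/2)
L(z, B) = -8 - 5*z*(-1 + z/3) (L(z, B) = -8 + (z*(-5))*(-1 + z/3) = -8 + (-5*z)*(-1 + z/3) = -8 - 5*z*(-1 + z/3))
V = -I*√1271526/9 (V = -√(47444 + (-8 - 5/3*338*(-3 + 338)))/3 = -√(47444 + (-8 - 5/3*338*335))/3 = -√(47444 + (-8 - 566150/3))/3 = -√(47444 - 566174/3)/3 = -I*√1271526/9 ≈ -125.29*I)
V + √(O + F(61, 134)) = -I*√1271526/9 + √(147677 + 275/2) = -I*√1271526/9 + √(295629/2) = -I*√1271526/9 + √591258/2 = √591258/2 - I*√1271526/9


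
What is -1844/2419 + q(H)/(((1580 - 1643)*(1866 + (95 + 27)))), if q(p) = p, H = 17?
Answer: -230991059/302965236 ≈ -0.76243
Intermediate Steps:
-1844/2419 + q(H)/(((1580 - 1643)*(1866 + (95 + 27)))) = -1844/2419 + 17/(((1580 - 1643)*(1866 + (95 + 27)))) = -1844*1/2419 + 17/((-63*(1866 + 122))) = -1844/2419 + 17/((-63*1988)) = -1844/2419 + 17/(-125244) = -1844/2419 + 17*(-1/125244) = -1844/2419 - 17/125244 = -230991059/302965236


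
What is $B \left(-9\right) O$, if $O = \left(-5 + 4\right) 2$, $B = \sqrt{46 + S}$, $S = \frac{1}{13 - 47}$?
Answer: $\frac{9 \sqrt{53142}}{17} \approx 122.04$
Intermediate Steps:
$S = - \frac{1}{34}$ ($S = \frac{1}{-34} = - \frac{1}{34} \approx -0.029412$)
$B = \frac{\sqrt{53142}}{34}$ ($B = \sqrt{46 - \frac{1}{34}} = \sqrt{\frac{1563}{34}} = \frac{\sqrt{53142}}{34} \approx 6.7802$)
$O = -2$ ($O = \left(-1\right) 2 = -2$)
$B \left(-9\right) O = \frac{\sqrt{53142}}{34} \left(-9\right) \left(-2\right) = - \frac{9 \sqrt{53142}}{34} \left(-2\right) = \frac{9 \sqrt{53142}}{17}$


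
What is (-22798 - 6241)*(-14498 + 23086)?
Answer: -249386932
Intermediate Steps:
(-22798 - 6241)*(-14498 + 23086) = -29039*8588 = -249386932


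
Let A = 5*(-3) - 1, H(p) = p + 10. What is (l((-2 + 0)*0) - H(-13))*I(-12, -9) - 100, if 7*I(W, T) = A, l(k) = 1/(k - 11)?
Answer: -8212/77 ≈ -106.65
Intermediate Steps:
H(p) = 10 + p
A = -16 (A = -15 - 1 = -16)
l(k) = 1/(-11 + k)
I(W, T) = -16/7 (I(W, T) = (⅐)*(-16) = -16/7)
(l((-2 + 0)*0) - H(-13))*I(-12, -9) - 100 = (1/(-11 + (-2 + 0)*0) - (10 - 13))*(-16/7) - 100 = (1/(-11 - 2*0) - 1*(-3))*(-16/7) - 100 = (1/(-11 + 0) + 3)*(-16/7) - 100 = (1/(-11) + 3)*(-16/7) - 100 = (-1/11 + 3)*(-16/7) - 100 = (32/11)*(-16/7) - 100 = -512/77 - 100 = -8212/77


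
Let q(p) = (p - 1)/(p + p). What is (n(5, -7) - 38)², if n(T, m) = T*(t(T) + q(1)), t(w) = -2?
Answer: 2304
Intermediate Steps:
q(p) = (-1 + p)/(2*p) (q(p) = (-1 + p)/((2*p)) = (-1 + p)*(1/(2*p)) = (-1 + p)/(2*p))
n(T, m) = -2*T (n(T, m) = T*(-2 + (½)*(-1 + 1)/1) = T*(-2 + (½)*1*0) = T*(-2 + 0) = T*(-2) = -2*T)
(n(5, -7) - 38)² = (-2*5 - 38)² = (-10 - 38)² = (-48)² = 2304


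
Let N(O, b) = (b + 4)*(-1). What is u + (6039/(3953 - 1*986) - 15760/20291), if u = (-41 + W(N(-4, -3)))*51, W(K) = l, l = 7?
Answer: -176509159/101867 ≈ -1732.7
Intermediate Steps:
N(O, b) = -4 - b (N(O, b) = (4 + b)*(-1) = -4 - b)
W(K) = 7
u = -1734 (u = (-41 + 7)*51 = -34*51 = -1734)
u + (6039/(3953 - 1*986) - 15760/20291) = -1734 + (6039/(3953 - 1*986) - 15760/20291) = -1734 + (6039/(3953 - 986) - 15760*1/20291) = -1734 + (6039/2967 - 80/103) = -1734 + (6039*(1/2967) - 80/103) = -1734 + (2013/989 - 80/103) = -1734 + 128219/101867 = -176509159/101867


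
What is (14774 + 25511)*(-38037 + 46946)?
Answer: 358899065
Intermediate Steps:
(14774 + 25511)*(-38037 + 46946) = 40285*8909 = 358899065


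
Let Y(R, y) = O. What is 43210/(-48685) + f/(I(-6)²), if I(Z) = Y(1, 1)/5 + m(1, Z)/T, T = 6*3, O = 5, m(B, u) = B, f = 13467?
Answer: 42482410234/3515057 ≈ 12086.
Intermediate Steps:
Y(R, y) = 5
T = 18
I(Z) = 19/18 (I(Z) = 5/5 + 1/18 = 5*(⅕) + 1*(1/18) = 1 + 1/18 = 19/18)
43210/(-48685) + f/(I(-6)²) = 43210/(-48685) + 13467/((19/18)²) = 43210*(-1/48685) + 13467/(361/324) = -8642/9737 + 13467*(324/361) = -8642/9737 + 4363308/361 = 42482410234/3515057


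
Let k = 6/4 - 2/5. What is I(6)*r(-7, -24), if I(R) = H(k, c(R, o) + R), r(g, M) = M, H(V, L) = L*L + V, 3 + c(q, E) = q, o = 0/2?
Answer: -9852/5 ≈ -1970.4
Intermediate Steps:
o = 0 (o = 0*(½) = 0)
c(q, E) = -3 + q
k = 11/10 (k = 6*(¼) - 2*⅕ = 3/2 - ⅖ = 11/10 ≈ 1.1000)
H(V, L) = V + L² (H(V, L) = L² + V = V + L²)
I(R) = 11/10 + (-3 + 2*R)² (I(R) = 11/10 + ((-3 + R) + R)² = 11/10 + (-3 + 2*R)²)
I(6)*r(-7, -24) = (11/10 + (-3 + 2*6)²)*(-24) = (11/10 + (-3 + 12)²)*(-24) = (11/10 + 9²)*(-24) = (11/10 + 81)*(-24) = (821/10)*(-24) = -9852/5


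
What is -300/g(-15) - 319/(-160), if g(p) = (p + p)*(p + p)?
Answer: 797/480 ≈ 1.6604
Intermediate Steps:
g(p) = 4*p**2 (g(p) = (2*p)*(2*p) = 4*p**2)
-300/g(-15) - 319/(-160) = -300/(4*(-15)**2) - 319/(-160) = -300/(4*225) - 319*(-1/160) = -300/900 + 319/160 = -300*1/900 + 319/160 = -1/3 + 319/160 = 797/480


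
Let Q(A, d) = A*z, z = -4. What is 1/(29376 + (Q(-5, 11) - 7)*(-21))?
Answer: 1/29103 ≈ 3.4361e-5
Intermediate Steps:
Q(A, d) = -4*A (Q(A, d) = A*(-4) = -4*A)
1/(29376 + (Q(-5, 11) - 7)*(-21)) = 1/(29376 + (-4*(-5) - 7)*(-21)) = 1/(29376 + (20 - 7)*(-21)) = 1/(29376 + 13*(-21)) = 1/(29376 - 273) = 1/29103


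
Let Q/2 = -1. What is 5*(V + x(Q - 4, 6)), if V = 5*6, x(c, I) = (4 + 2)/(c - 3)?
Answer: 440/3 ≈ 146.67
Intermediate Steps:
Q = -2 (Q = 2*(-1) = -2)
x(c, I) = 6/(-3 + c)
V = 30
5*(V + x(Q - 4, 6)) = 5*(30 + 6/(-3 + (-2 - 4))) = 5*(30 + 6/(-3 - 6)) = 5*(30 + 6/(-9)) = 5*(30 + 6*(-⅑)) = 5*(30 - ⅔) = 5*(88/3) = 440/3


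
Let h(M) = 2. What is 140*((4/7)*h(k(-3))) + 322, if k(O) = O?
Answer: 482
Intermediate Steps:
140*((4/7)*h(k(-3))) + 322 = 140*((4/7)*2) + 322 = 140*(8/7) + 322 = 160 + 322 = 482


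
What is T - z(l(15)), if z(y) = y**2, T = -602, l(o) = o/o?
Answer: -603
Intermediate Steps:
l(o) = 1
T - z(l(15)) = -602 - 1*1**2 = -602 - 1*1 = -602 - 1 = -603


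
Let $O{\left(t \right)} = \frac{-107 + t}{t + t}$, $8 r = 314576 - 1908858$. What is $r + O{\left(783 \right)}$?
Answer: $- \frac{624160051}{3132} \approx -1.9928 \cdot 10^{5}$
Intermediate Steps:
$r = - \frac{797141}{4}$ ($r = \frac{314576 - 1908858}{8} = \frac{1}{8} \left(-1594282\right) = - \frac{797141}{4} \approx -1.9929 \cdot 10^{5}$)
$O{\left(t \right)} = \frac{-107 + t}{2 t}$
$r + O{\left(783 \right)} = - \frac{797141}{4} + \frac{-107 + 783}{2 \cdot 783} = - \frac{797141}{4} + \frac{1}{2} \cdot \frac{1}{783} \cdot 676 = - \frac{797141}{4} + \frac{338}{783} = - \frac{624160051}{3132}$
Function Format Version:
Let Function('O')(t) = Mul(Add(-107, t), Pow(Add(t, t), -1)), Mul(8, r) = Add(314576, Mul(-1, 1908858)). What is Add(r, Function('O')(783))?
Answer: Rational(-624160051, 3132) ≈ -1.9928e+5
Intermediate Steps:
r = Rational(-797141, 4) (r = Mul(Rational(1, 8), Add(314576, Mul(-1, 1908858))) = Mul(Rational(1, 8), Add(314576, -1908858)) = Mul(Rational(1, 8), -1594282) = Rational(-797141, 4) ≈ -1.9929e+5)
Function('O')(t) = Mul(Rational(1, 2), Pow(t, -1), Add(-107, t)) (Function('O')(t) = Mul(Add(-107, t), Pow(Mul(2, t), -1)) = Mul(Add(-107, t), Mul(Rational(1, 2), Pow(t, -1))) = Mul(Rational(1, 2), Pow(t, -1), Add(-107, t)))
Add(r, Function('O')(783)) = Add(Rational(-797141, 4), Mul(Rational(1, 2), Pow(783, -1), Add(-107, 783))) = Add(Rational(-797141, 4), Mul(Rational(1, 2), Rational(1, 783), 676)) = Add(Rational(-797141, 4), Rational(338, 783)) = Rational(-624160051, 3132)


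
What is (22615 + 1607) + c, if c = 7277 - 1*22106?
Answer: 9393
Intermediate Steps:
c = -14829 (c = 7277 - 22106 = -14829)
(22615 + 1607) + c = (22615 + 1607) - 14829 = 24222 - 14829 = 9393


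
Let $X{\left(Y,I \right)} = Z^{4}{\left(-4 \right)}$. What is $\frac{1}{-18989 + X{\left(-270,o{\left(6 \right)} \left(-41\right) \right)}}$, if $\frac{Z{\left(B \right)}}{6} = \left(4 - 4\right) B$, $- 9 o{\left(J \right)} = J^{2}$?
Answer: $- \frac{1}{18989} \approx -5.2662 \cdot 10^{-5}$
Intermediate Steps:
$o{\left(J \right)} = - \frac{J^{2}}{9}$
$Z{\left(B \right)} = 0$ ($Z{\left(B \right)} = 6 \left(4 - 4\right) B = 6 \cdot 0 B = 6 \cdot 0 = 0$)
$X{\left(Y,I \right)} = 0$ ($X{\left(Y,I \right)} = 0^{4} = 0$)
$\frac{1}{-18989 + X{\left(-270,o{\left(6 \right)} \left(-41\right) \right)}} = \frac{1}{-18989 + 0} = \frac{1}{-18989} = - \frac{1}{18989}$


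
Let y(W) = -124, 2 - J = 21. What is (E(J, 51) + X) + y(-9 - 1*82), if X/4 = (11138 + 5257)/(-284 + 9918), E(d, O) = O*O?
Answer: 11964499/4817 ≈ 2483.8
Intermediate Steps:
J = -19 (J = 2 - 1*21 = 2 - 21 = -19)
E(d, O) = O²
X = 32790/4817 (X = 4*((11138 + 5257)/(-284 + 9918)) = 4*(16395/9634) = 32790/4817 ≈ 6.8071)
(E(J, 51) + X) + y(-9 - 1*82) = (51² + 32790/4817) - 124 = (2601 + 32790/4817) - 124 = 12561807/4817 - 124 = 11964499/4817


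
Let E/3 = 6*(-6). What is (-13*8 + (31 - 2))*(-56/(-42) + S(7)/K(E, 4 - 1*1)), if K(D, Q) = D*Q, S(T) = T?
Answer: -10625/108 ≈ -98.380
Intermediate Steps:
E = -108 (E = 3*(6*(-6)) = 3*(-36) = -108)
(-13*8 + (31 - 2))*(-56/(-42) + S(7)/K(E, 4 - 1*1)) = (-13*8 + (31 - 2))*(-56/(-42) + 7/((-108*(4 - 1*1)))) = (-104 + 29)*(-56*(-1/42) + 7/((-108*(4 - 1)))) = -75*(4/3 + 7/((-108*3))) = -75*(4/3 + 7/(-324)) = -75*(4/3 + 7*(-1/324)) = -75*(4/3 - 7/324) = -75*425/324 = -10625/108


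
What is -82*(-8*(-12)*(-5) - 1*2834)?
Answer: 271748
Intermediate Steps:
-82*(-8*(-12)*(-5) - 1*2834) = -82*(96*(-5) - 2834) = -82*(-480 - 2834) = -82*(-3314) = 271748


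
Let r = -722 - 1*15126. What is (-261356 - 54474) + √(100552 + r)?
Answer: -315830 + 4*√5294 ≈ -3.1554e+5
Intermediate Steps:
r = -15848 (r = -722 - 15126 = -15848)
(-261356 - 54474) + √(100552 + r) = (-261356 - 54474) + √(100552 - 15848) = -315830 + √84704 = -315830 + 4*√5294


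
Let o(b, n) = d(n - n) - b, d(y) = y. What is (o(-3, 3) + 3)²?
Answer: 36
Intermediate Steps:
o(b, n) = -b (o(b, n) = (n - n) - b = 0 - b = -b)
(o(-3, 3) + 3)² = (-1*(-3) + 3)² = (3 + 3)² = 6² = 36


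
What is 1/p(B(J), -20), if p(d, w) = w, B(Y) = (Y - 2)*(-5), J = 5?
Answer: -1/20 ≈ -0.050000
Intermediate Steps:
B(Y) = 10 - 5*Y (B(Y) = (-2 + Y)*(-5) = 10 - 5*Y)
1/p(B(J), -20) = 1/(-20) = -1/20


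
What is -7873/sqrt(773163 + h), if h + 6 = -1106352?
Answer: 7873*I*sqrt(333195)/333195 ≈ 13.639*I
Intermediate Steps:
h = -1106358 (h = -6 - 1106352 = -1106358)
-7873/sqrt(773163 + h) = -7873/sqrt(773163 - 1106358) = -7873*(-I*sqrt(333195)/333195) = -(-7873)*I*sqrt(333195)/333195 = 7873*I*sqrt(333195)/333195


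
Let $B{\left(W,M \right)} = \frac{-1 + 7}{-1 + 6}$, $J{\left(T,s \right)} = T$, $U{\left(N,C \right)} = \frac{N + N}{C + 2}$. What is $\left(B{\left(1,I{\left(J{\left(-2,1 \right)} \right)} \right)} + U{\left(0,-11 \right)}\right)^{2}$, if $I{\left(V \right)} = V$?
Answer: $\frac{36}{25} \approx 1.44$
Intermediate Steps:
$U{\left(N,C \right)} = \frac{2 N}{2 + C}$
$B{\left(W,M \right)} = \frac{6}{5}$
$\left(B{\left(1,I{\left(J{\left(-2,1 \right)} \right)} \right)} + U{\left(0,-11 \right)}\right)^{2} = \left(\frac{6}{5} + 2 \cdot 0 \frac{1}{2 - 11}\right)^{2} = \left(\frac{6}{5} + 2 \cdot 0 \frac{1}{-9}\right)^{2} = \left(\frac{6}{5} + 2 \cdot 0 \left(- \frac{1}{9}\right)\right)^{2} = \left(\frac{6}{5} + 0\right)^{2} = \left(\frac{6}{5}\right)^{2} = \frac{36}{25}$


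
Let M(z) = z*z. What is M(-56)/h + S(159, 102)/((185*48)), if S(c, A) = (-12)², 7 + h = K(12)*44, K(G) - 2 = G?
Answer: 83141/16095 ≈ 5.1656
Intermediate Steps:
K(G) = 2 + G
M(z) = z²
h = 609 (h = -7 + (2 + 12)*44 = -7 + 14*44 = -7 + 616 = 609)
S(c, A) = 144
M(-56)/h + S(159, 102)/((185*48)) = (-56)²/609 + 144/((185*48)) = 3136*(1/609) + 144/8880 = 448/87 + 144*(1/8880) = 448/87 + 3/185 = 83141/16095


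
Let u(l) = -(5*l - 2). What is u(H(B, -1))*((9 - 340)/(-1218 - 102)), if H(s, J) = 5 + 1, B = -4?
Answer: -2317/330 ≈ -7.0212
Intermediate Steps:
H(s, J) = 6
u(l) = 2 - 5*l (u(l) = -(-2 + 5*l) = 2 - 5*l)
u(H(B, -1))*((9 - 340)/(-1218 - 102)) = (2 - 5*6)*((9 - 340)/(-1218 - 102)) = (2 - 30)*(-331/(-1320)) = -(-9268)*(-1)/1320 = -28*331/1320 = -2317/330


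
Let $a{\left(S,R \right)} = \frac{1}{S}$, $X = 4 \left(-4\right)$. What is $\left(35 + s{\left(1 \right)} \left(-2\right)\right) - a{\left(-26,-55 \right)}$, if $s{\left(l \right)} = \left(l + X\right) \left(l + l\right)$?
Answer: $\frac{2471}{26} \approx 95.038$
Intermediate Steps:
$X = -16$
$s{\left(l \right)} = 2 l \left(-16 + l\right)$ ($s{\left(l \right)} = \left(l - 16\right) \left(l + l\right) = \left(-16 + l\right) 2 l = 2 l \left(-16 + l\right)$)
$\left(35 + s{\left(1 \right)} \left(-2\right)\right) - a{\left(-26,-55 \right)} = \left(35 + 2 \cdot 1 \left(-16 + 1\right) \left(-2\right)\right) - \frac{1}{-26} = \left(35 + 2 \cdot 1 \left(-15\right) \left(-2\right)\right) - - \frac{1}{26} = \left(35 - -60\right) + \frac{1}{26} = \left(35 + 60\right) + \frac{1}{26} = 95 + \frac{1}{26} = \frac{2471}{26}$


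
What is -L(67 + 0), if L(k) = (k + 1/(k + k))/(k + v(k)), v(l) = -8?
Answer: -8979/7906 ≈ -1.1357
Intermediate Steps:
L(k) = (k + 1/(2*k))/(-8 + k) (L(k) = (k + 1/(k + k))/(k - 8) = (k + 1/(2*k))/(-8 + k))
-L(67 + 0) = -(1/2 + (67 + 0)**2)/((67 + 0)*(-8 + (67 + 0))) = -(1/2 + 67**2)/(67*(-8 + 67)) = -(1/2 + 4489)/(67*59) = -8979/(67*59*2) = -1*8979/7906 = -8979/7906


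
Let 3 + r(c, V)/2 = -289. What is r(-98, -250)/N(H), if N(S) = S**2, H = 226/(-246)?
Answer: -8835336/12769 ≈ -691.94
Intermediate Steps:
r(c, V) = -584 (r(c, V) = -6 + 2*(-289) = -6 - 578 = -584)
H = -113/123 (H = 226*(-1/246) = -113/123 ≈ -0.91870)
r(-98, -250)/N(H) = -584/((-113/123)**2) = -584/12769/15129 = -584*15129/12769 = -8835336/12769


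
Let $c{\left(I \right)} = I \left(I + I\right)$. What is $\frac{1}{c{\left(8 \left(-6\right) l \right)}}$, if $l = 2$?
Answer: $\frac{1}{18432} \approx 5.4253 \cdot 10^{-5}$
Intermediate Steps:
$c{\left(I \right)} = 2 I^{2}$ ($c{\left(I \right)} = I 2 I = 2 I^{2}$)
$\frac{1}{c{\left(8 \left(-6\right) l \right)}} = \frac{1}{2 \left(8 \left(-6\right) 2\right)^{2}} = \frac{1}{2 \left(\left(-48\right) 2\right)^{2}} = \frac{1}{2 \left(-96\right)^{2}} = \frac{1}{2 \cdot 9216} = \frac{1}{18432}$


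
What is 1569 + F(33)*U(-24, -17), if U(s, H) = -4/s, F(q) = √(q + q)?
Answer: 1569 + √66/6 ≈ 1570.4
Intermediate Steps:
F(q) = √2*√q (F(q) = √(2*q) = √2*√q)
1569 + F(33)*U(-24, -17) = 1569 + (√2*√33)*(-4/(-24)) = 1569 + √66*(-4*(-1/24)) = 1569 + √66*(⅙) = 1569 + √66/6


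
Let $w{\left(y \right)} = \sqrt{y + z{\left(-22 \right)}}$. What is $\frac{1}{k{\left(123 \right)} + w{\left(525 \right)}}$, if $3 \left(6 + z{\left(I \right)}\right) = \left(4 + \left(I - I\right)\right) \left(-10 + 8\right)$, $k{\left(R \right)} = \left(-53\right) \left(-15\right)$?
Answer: $\frac{2385}{1894526} - \frac{\sqrt{4647}}{1894526} \approx 0.0012229$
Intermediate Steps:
$k{\left(R \right)} = 795$
$z{\left(I \right)} = - \frac{26}{3}$ ($z{\left(I \right)} = -6 + \frac{\left(4 + \left(I - I\right)\right) \left(-10 + 8\right)}{3} = -6 + \frac{\left(4 + 0\right) \left(-2\right)}{3} = -6 + \frac{4 \left(-2\right)}{3} = -6 + \frac{1}{3} \left(-8\right) = -6 - \frac{8}{3} = - \frac{26}{3}$)
$w{\left(y \right)} = \sqrt{- \frac{26}{3} + y}$ ($w{\left(y \right)} = \sqrt{y - \frac{26}{3}} = \sqrt{- \frac{26}{3} + y}$)
$\frac{1}{k{\left(123 \right)} + w{\left(525 \right)}} = \frac{1}{795 + \frac{\sqrt{-78 + 9 \cdot 525}}{3}} = \frac{1}{795 + \frac{\sqrt{-78 + 4725}}{3}} = \frac{1}{795 + \frac{\sqrt{4647}}{3}}$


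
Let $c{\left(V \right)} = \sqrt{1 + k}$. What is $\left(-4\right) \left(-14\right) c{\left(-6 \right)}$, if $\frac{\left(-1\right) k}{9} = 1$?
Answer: $112 i \sqrt{2} \approx 158.39 i$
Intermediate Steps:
$k = -9$ ($k = \left(-9\right) 1 = -9$)
$c{\left(V \right)} = 2 i \sqrt{2}$ ($c{\left(V \right)} = \sqrt{1 - 9} = \sqrt{-8} = 2 i \sqrt{2}$)
$\left(-4\right) \left(-14\right) c{\left(-6 \right)} = \left(-4\right) \left(-14\right) 2 i \sqrt{2} = 56 \cdot 2 i \sqrt{2} = 112 i \sqrt{2}$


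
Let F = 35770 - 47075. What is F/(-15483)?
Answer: 11305/15483 ≈ 0.73016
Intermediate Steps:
F = -11305
F/(-15483) = -11305/(-15483) = -11305*(-1/15483) = 11305/15483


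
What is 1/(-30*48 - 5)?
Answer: -1/1445 ≈ -0.00069204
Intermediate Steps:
1/(-30*48 - 5) = 1/(-1440 - 5) = 1/(-1445) = -1/1445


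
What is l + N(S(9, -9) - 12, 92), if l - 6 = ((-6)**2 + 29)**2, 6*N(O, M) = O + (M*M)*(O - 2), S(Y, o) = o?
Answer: -169307/6 ≈ -28218.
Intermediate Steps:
N(O, M) = O/6 + M**2*(-2 + O)/6 (N(O, M) = (O + (M*M)*(O - 2))/6 = (O + M**2*(-2 + O))/6 = O/6 + M**2*(-2 + O)/6)
l = 4231 (l = 6 + ((-6)**2 + 29)**2 = 6 + (36 + 29)**2 = 6 + 65**2 = 6 + 4225 = 4231)
l + N(S(9, -9) - 12, 92) = 4231 + (-1/3*92**2 + (-9 - 12)/6 + (1/6)*(-9 - 12)*92**2) = 4231 + (-1/3*8464 + (1/6)*(-21) + (1/6)*(-21)*8464) = 4231 + (-8464/3 - 7/2 - 29624) = 4231 - 194693/6 = -169307/6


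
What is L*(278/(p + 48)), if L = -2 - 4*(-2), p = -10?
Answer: 834/19 ≈ 43.895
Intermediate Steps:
L = 6 (L = -2 + 8 = 6)
L*(278/(p + 48)) = 6*(278/(-10 + 48)) = 6*(278/38) = 6*(278*(1/38)) = 6*(139/19) = 834/19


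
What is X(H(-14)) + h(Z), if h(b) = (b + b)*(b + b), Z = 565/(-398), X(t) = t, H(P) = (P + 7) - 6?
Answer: -195588/39601 ≈ -4.9390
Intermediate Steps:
H(P) = 1 + P (H(P) = (7 + P) - 6 = 1 + P)
Z = -565/398 (Z = 565*(-1/398) = -565/398 ≈ -1.4196)
h(b) = 4*b² (h(b) = (2*b)*(2*b) = 4*b²)
X(H(-14)) + h(Z) = (1 - 14) + 4*(-565/398)² = -13 + 4*(319225/158404) = -13 + 319225/39601 = -195588/39601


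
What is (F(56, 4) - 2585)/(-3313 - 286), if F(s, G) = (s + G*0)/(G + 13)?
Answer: 43889/61183 ≈ 0.71734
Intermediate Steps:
F(s, G) = s/(13 + G) (F(s, G) = (s + 0)/(13 + G) = s/(13 + G))
(F(56, 4) - 2585)/(-3313 - 286) = (56/(13 + 4) - 2585)/(-3313 - 286) = (56/17 - 2585)/(-3599) = (56*(1/17) - 2585)*(-1/3599) = (56/17 - 2585)*(-1/3599) = -43889/17*(-1/3599) = 43889/61183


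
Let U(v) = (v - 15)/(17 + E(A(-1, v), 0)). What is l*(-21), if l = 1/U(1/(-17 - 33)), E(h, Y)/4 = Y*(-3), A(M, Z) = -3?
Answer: 17850/751 ≈ 23.768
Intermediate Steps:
E(h, Y) = -12*Y (E(h, Y) = 4*(Y*(-3)) = 4*(-3*Y) = -12*Y)
U(v) = -15/17 + v/17 (U(v) = (v - 15)/(17 - 12*0) = (-15 + v)/(17 + 0) = (-15 + v)/17 = (-15 + v)*(1/17) = -15/17 + v/17)
l = -850/751 (l = 1/(-15/17 + 1/(17*(-17 - 33))) = 1/(-15/17 + (1/17)/(-50)) = 1/(-15/17 + (1/17)*(-1/50)) = 1/(-15/17 - 1/850) = 1/(-751/850) = -850/751 ≈ -1.1318)
l*(-21) = -850/751*(-21) = 17850/751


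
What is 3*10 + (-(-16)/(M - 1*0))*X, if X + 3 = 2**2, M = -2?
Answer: 22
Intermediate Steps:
X = 1 (X = -3 + 2**2 = -3 + 4 = 1)
3*10 + (-(-16)/(M - 1*0))*X = 3*10 - (-16)/(-2 - 1*0)*1 = 30 - (-16)/(-2 + 0)*1 = 30 - (-16)/(-2)*1 = 30 - (-16)*(-1)/2*1 = 30 - 4*2*1 = 30 - 8*1 = 30 - 8 = 22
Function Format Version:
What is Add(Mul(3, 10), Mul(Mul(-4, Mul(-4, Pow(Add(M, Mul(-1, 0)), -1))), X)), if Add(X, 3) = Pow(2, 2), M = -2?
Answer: 22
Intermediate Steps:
X = 1 (X = Add(-3, Pow(2, 2)) = Add(-3, 4) = 1)
Add(Mul(3, 10), Mul(Mul(-4, Mul(-4, Pow(Add(M, Mul(-1, 0)), -1))), X)) = Add(Mul(3, 10), Mul(Mul(-4, Mul(-4, Pow(Add(-2, Mul(-1, 0)), -1))), 1)) = Add(30, Mul(Mul(-4, Mul(-4, Pow(Add(-2, 0), -1))), 1)) = Add(30, Mul(Mul(-4, Mul(-4, Pow(-2, -1))), 1)) = Add(30, Mul(Mul(-4, Mul(-4, Rational(-1, 2))), 1)) = Add(30, Mul(Mul(-4, 2), 1)) = Add(30, Mul(-8, 1)) = Add(30, -8) = 22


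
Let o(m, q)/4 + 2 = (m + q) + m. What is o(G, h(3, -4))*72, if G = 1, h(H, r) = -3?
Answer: -864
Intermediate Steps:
o(m, q) = -8 + 4*q + 8*m (o(m, q) = -8 + 4*((m + q) + m) = -8 + 4*(q + 2*m) = -8 + (4*q + 8*m) = -8 + 4*q + 8*m)
o(G, h(3, -4))*72 = (-8 + 4*(-3) + 8*1)*72 = (-8 - 12 + 8)*72 = -12*72 = -864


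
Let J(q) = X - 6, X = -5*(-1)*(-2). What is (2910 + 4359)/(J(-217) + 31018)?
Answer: 2423/10334 ≈ 0.23447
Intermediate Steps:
X = -10 (X = 5*(-2) = -10)
J(q) = -16 (J(q) = -10 - 6 = -16)
(2910 + 4359)/(J(-217) + 31018) = (2910 + 4359)/(-16 + 31018) = 7269/31002 = 7269*(1/31002) = 2423/10334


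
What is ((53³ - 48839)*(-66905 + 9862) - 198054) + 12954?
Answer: -5706652734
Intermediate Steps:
((53³ - 48839)*(-66905 + 9862) - 198054) + 12954 = ((148877 - 48839)*(-57043) - 198054) + 12954 = (100038*(-57043) - 198054) + 12954 = (-5706467634 - 198054) + 12954 = -5706665688 + 12954 = -5706652734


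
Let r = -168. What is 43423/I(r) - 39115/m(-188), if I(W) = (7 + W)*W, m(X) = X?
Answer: 266536511/1271256 ≈ 209.66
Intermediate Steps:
I(W) = W*(7 + W)
43423/I(r) - 39115/m(-188) = 43423/((-168*(7 - 168))) - 39115/(-188) = 43423/((-168*(-161))) - 39115*(-1/188) = 43423/27048 + 39115/188 = 266536511/1271256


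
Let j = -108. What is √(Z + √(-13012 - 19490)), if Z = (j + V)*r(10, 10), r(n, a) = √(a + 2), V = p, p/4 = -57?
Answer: √(-672*√3 + I*√32502) ≈ 2.6343 + 34.218*I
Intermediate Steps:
p = -228 (p = 4*(-57) = -228)
V = -228
r(n, a) = √(2 + a)
Z = -672*√3 (Z = (-108 - 228)*√(2 + 10) = -672*√3 ≈ -1163.9)
√(Z + √(-13012 - 19490)) = √(-672*√3 + √(-13012 - 19490)) = √(-672*√3 + √(-32502)) = √(-672*√3 + I*√32502)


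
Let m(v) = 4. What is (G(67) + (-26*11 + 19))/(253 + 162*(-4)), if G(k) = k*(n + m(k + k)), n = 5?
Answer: -336/395 ≈ -0.85063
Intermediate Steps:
G(k) = 9*k (G(k) = k*(5 + 4) = k*9 = 9*k)
(G(67) + (-26*11 + 19))/(253 + 162*(-4)) = (9*67 + (-26*11 + 19))/(253 + 162*(-4)) = (603 + (-286 + 19))/(253 - 648) = (603 - 267)/(-395) = 336*(-1/395) = -336/395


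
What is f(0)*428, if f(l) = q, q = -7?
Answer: -2996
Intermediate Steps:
f(l) = -7
f(0)*428 = -7*428 = -2996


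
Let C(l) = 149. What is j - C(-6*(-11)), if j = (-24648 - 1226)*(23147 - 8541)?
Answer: -377915793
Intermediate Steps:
j = -377915644 (j = -25874*14606 = -377915644)
j - C(-6*(-11)) = -377915644 - 1*149 = -377915644 - 149 = -377915793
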